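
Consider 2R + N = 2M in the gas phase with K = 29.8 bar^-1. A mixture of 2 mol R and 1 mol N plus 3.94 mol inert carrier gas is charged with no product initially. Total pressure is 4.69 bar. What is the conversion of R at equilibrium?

Take 2 mol R as basis and let X be its fractional conversion, so ξ = X.
At extent ξ: n_R = 2 − 2X; n_N = 1 − X; n_M = 2X; n_I = 3.94 (inert).
Total moles n_T = 6.94 − X.
With p_i = (n_i/n_T)P, K = p_M^2 / (p_R^2 p_N).
Substituting and setting equal to 29.8 bar^-1 gives a polynomial in X; the root in (0,1) is X = 0.716.

X = 0.716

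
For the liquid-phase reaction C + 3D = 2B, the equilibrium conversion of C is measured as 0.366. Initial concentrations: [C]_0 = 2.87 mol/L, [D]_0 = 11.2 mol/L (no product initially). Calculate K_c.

Let X = conversion of C.
Concentrations: [C] = 2.87 − 2.87X; [D] = 11.2 − 8.61X; [B] = 5.74X.
At X = 0.366: [C] = 1.82, [D] = 8.05, [B] = 2.1.
K_c = [B]^2 / ([C] [D]^3) = 0.00465 (mol/L)^-2.

K_c = 0.00465 (mol/L)^-2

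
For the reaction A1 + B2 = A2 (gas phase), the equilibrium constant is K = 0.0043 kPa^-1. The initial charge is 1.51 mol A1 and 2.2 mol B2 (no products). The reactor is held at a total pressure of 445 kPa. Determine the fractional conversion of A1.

Take 1.51 mol A1 as basis and let X be its fractional conversion, so ξ = 1.51X.
Moles: n_A1 = 1.51 − 1.51X; n_B2 = 2.2 − 1.51X; n_A2 = 1.51X.
Total moles n_T = 3.71 − 1.51X.
Mole fractions y_i = n_i/n_T; K = p_A2 / (p_A1 p_B2) with p_i = y_i·P.
This yields a degree-2 equation in X; solving on (0,1), X = 0.485.

X = 0.485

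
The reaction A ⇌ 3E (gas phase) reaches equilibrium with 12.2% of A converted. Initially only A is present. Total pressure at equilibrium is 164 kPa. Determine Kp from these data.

Kp = 971 kPa^2

Basis: 1 mol A initially; let X = conversion of A. Extent ξ = X.
Species balance: n_A = 1 − X; n_E = 3X.
n_T = Σnᵢ = 1 + 2X.
At X = 0.122: n_A = 0.878, n_E = 0.366, n_T = 1.24.
p_i = (n_i/n_T)·P. Kp = p_E^3 / (p_A) = 971 kPa^2.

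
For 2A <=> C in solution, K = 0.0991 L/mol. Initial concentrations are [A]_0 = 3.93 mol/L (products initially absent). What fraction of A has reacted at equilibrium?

Let X = conversion of A; extent ξ = 3.93X/2 mol/L.
Concentrations: [A] = 3.93 − 3.93X; [C] = 1.97X.
K = [C] / ([A]^2).
Equating to 0.0991 L/mol: the physical root is X = 0.340.

X = 0.340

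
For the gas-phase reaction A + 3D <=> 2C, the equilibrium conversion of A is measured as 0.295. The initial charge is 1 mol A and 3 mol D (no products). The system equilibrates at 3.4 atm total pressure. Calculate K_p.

Let X = conversion of A (basis 1 mol A); extent of reaction ξ = X.
At extent ξ: n_A = 1 − X; n_D = 3 − 3X; n_C = 2X.
Total moles n_T = 4 − 2X.
At X = 0.295: n_A = 0.705, n_D = 2.12, n_C = 0.59, n_T = 3.41.
p_i = (n_i/n_T)·P. K_p = p_C^2 / (p_A p_D^3) = 0.0525 atm^-2.

K_p = 0.0525 atm^-2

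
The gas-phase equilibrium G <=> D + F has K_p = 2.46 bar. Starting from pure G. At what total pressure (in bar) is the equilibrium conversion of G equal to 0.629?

P = 3.76 bar

Basis: 1 mol G initially; let X = conversion of G. Extent ξ = X.
Mole table: n_G = 1 − X; n_D = X; n_F = X.
Summing: n_T = 1 + X.
K_p = p_D p_F / (p_G) with p_i = (n_i/n_T)·P.
At X = 0.629: the mole-fraction product g(X) = Π y_i^ν_i = 0.6546. Since K_p = g(X)·P^{1}, P = (K_p/g)^(1/1) = (2.46/0.6546)^(1/1) = 3.76 bar.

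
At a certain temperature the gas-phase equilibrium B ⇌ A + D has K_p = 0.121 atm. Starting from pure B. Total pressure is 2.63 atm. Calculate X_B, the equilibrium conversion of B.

Basis: 1 mol B initially; let X = conversion of B. Extent ξ = X.
Species balance: n_B = 1 − X; n_A = X; n_D = X.
Total moles n_T = 1 + X.
Mole fractions y_i = n_i/n_T; K_p = p_A p_D / (p_B) with p_i = y_i·P.
Substituting and setting equal to 0.121 atm gives a polynomial in X; the root in (0,1) is X = 0.210.

X = 0.210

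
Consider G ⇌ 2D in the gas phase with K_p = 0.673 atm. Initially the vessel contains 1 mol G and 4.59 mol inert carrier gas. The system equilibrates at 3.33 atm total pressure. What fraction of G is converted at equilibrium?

Take 1 mol G as basis and let X be its fractional conversion, so ξ = X.
Mole table: n_G = 1 − X; n_D = 2X; n_I = 4.59 (inert).
n_T = Σnᵢ = 5.59 + X.
Mole fractions y_i = n_i/n_T; K_p = p_D^2 / (p_G) with p_i = y_i·P.
Substituting and setting equal to 0.673 atm gives a polynomial in X; the root in (0,1) is X = 0.420.

X = 0.420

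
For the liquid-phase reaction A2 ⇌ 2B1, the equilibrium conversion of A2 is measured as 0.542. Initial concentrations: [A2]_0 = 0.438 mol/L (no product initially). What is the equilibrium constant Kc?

Let X = conversion of A2.
Concentrations: [A2] = 0.438 − 0.438X; [B1] = 0.876X.
At X = 0.542: [A2] = 0.201, [B1] = 0.475.
Kc = [B1]^2 / ([A2]) = 1.12 mol/L.

Kc = 1.12 mol/L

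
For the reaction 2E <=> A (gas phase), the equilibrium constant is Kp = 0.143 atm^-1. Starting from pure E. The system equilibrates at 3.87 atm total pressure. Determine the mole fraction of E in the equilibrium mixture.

Basis: 1 mol E initially; let X = conversion of E. Extent ξ = 0.5X.
At extent ξ: n_E = 1 − X; n_A = 0.5X.
Summing: n_T = 1 − 0.5X.
Mole fractions y_i = n_i/n_T; Kp = p_A / (p_E^2) with p_i = y_i·P.
Setting this equal to 0.143 atm^-1 and taking the physical root (0 < X < 1) gives X = 0.442.
Then n_E = 0.558, n_T = 0.779, so y_E = 0.716.

y_E = 0.716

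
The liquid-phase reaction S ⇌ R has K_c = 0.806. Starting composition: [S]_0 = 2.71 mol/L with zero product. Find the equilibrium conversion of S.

Let X = conversion of S; extent ξ = 2.71·X mol/L.
Concentrations: [S] = 2.71 − 2.71X; [R] = 2.71X.
K_c = [R] / ([S]).
Setting equal to 0.806 and solving for X on (0,1) gives X = 0.446.

X = 0.446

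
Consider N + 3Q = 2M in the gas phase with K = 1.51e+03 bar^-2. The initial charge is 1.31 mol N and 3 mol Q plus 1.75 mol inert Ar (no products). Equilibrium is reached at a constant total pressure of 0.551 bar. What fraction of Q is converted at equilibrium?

X = 0.800

Let X = conversion of Q (basis 3 mol Q); extent of reaction ξ = X.
At extent ξ: n_N = 1.31 − X; n_Q = 3 − 3X; n_M = 2X; n_I = 1.75 (inert).
Summing: n_T = 6.06 − 2X.
Mole fractions y_i = n_i/n_T; K = p_M^2 / (p_N p_Q^3) with p_i = y_i·P.
Setting this equal to 1.51e+03 bar^-2 and taking the physical root (0 < X < 1) gives X = 0.800.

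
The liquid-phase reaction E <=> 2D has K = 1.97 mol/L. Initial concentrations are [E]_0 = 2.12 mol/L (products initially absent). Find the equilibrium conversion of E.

Let X = conversion of E; extent ξ = 2.12·X mol/L.
Concentrations: [E] = 2.12 − 2.12X; [D] = 4.24X.
K = [D]^2 / ([E]).
Setting equal to 1.97 and solving for X on (0,1) gives X = 0.380.

X = 0.380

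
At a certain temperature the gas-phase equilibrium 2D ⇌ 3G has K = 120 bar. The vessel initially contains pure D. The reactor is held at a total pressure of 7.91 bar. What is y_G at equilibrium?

Basis: 1 mol D initially; let X = conversion of D. Extent ξ = 0.5X.
At extent ξ: n_D = 1 − X; n_G = 1.5X.
n_T = Σnᵢ = 1 + 0.5X.
With p_i = (n_i/n_T)P, K = p_G^3 / (p_D^2).
Equating to 120 bar and solving on 0 < X < 1: X = 0.742.
Then n_G = 1.11, n_T = 1.37, so y_G = 0.812.

y_G = 0.812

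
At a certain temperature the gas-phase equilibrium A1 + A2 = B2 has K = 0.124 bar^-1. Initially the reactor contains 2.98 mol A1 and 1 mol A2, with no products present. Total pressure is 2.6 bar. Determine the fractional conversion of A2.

Take 1 mol A2 as basis and let X be its fractional conversion, so ξ = X.
Mole table: n_A1 = 2.98 − X; n_A2 = 1 − X; n_B2 = X.
Summing: n_T = 3.98 − X.
y_i = n_i/n_T, p_i = y_i·P. K = p_B2 / (p_A1 p_A2).
Setting this equal to 0.124 bar^-1 and taking the physical root (0 < X < 1) gives X = 0.192.

X = 0.192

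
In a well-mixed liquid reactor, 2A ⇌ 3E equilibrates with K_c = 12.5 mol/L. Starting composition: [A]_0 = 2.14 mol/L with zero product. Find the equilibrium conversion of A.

X = 0.625

Let X = conversion of A; extent ξ = 2.14X/2 mol/L.
Concentrations: [A] = 2.14 − 2.14X; [E] = 3.21X.
K_c = [E]^3 / ([A]^2).
Solving K_c = 12.5 for X ∈ (0,1): X = 0.625.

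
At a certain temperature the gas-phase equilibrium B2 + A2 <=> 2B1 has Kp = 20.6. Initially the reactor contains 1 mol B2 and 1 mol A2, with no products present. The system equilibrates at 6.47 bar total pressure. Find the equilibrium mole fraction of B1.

y_B1 = 0.694

Basis: 1 mol B2 initially; let X = conversion of B2. Extent ξ = X.
At extent ξ: n_B2 = 1 − X; n_A2 = 1 − X; n_B1 = 2X.
Total moles n_T = 2 (Δν = 0, constant).
y_i = n_i/n_T, p_i = y_i·P. Kp = p_B1^2 / (p_B2 p_A2).
Equating to 20.6 and solving on 0 < X < 1: X = 0.694.
Then n_B1 = 1.39, n_T = 2, so y_B1 = 0.694.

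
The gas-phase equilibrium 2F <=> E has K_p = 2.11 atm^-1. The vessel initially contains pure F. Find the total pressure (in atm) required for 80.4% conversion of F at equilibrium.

Let X = conversion of F (basis 1 mol F); extent of reaction ξ = 0.5X.
Moles: n_F = 1 − X; n_E = 0.5X.
Summing: n_T = 1 − 0.5X.
K_p = p_E / (p_F^2) with p_i = (n_i/n_T)·P.
At X = 0.804: the mole-fraction product g(X) = Π y_i^ν_i = 6.258. Since K_p = g(X)·P^{-1}, P = (g/K_p)^(1/1) = (6.258/2.11)^(1/1) = 2.97 atm.

P = 2.97 atm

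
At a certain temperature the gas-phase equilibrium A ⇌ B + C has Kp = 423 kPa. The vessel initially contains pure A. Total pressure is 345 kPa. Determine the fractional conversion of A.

X = 0.742

Basis: 1 mol A initially; let X = conversion of A. Extent ξ = X.
Moles: n_A = 1 − X; n_B = X; n_C = X.
Total moles n_T = 1 + X.
Mole fractions y_i = n_i/n_T; Kp = p_B p_C / (p_A) with p_i = y_i·P.
Setting this equal to 423 kPa and taking the physical root (0 < X < 1) gives X = 0.742.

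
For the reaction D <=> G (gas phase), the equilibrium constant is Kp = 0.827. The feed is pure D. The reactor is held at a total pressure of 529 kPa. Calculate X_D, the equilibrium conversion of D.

X = 0.453

Basis: 1 mol D initially; let X = conversion of D. Extent ξ = X.
Species balance: n_D = 1 − X; n_G = X.
Since Δν = 0, n_T = 1 throughout.
y_i = n_i/n_T, p_i = y_i·P. Kp = p_G / (p_D).
Equating to 0.827 and solving on 0 < X < 1: X = 0.453.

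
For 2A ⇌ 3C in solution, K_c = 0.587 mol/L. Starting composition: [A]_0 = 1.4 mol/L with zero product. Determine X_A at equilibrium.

X = 0.368

Let X = conversion of A; extent ξ = 1.4X/2 mol/L.
Concentrations: [A] = 1.4 − 1.4X; [C] = 2.1X.
K_c = [C]^3 / ([A]^2).
Setting equal to 0.587 and solving for X on (0,1) gives X = 0.368.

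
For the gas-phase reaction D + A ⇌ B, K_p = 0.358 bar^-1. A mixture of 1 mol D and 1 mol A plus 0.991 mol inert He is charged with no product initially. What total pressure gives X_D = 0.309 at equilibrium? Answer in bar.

Let X = conversion of D (basis 1 mol D); extent of reaction ξ = X.
At extent ξ: n_D = 1 − X; n_A = 1 − X; n_B = X; n_I = 0.991 (inert).
n_T = Σnᵢ = 2.99 − X.
K_p = p_B / (p_D p_A) with p_i = (n_i/n_T)·P.
At X = 0.309: the mole-fraction product g(X) = Π y_i^ν_i = 1.736. Since K_p = g(X)·P^{-1}, P = (g/K_p)^(1/1) = (1.736/0.358)^(1/1) = 4.85 bar.

P = 4.85 bar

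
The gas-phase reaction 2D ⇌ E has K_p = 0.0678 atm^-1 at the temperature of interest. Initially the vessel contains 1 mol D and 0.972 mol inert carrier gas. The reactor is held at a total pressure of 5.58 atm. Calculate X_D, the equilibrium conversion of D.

Basis: 1 mol D initially; let X = conversion of D. Extent ξ = 0.5X.
Mole table: n_D = 1 − X; n_E = 0.5X; n_I = 0.972 (inert).
Total moles n_T = 1.97 − 0.5X.
With p_i = (n_i/n_T)P, K_p = p_E / (p_D^2).
This yields a degree-2 equation in X; solving on (0,1), X = 0.237.

X = 0.237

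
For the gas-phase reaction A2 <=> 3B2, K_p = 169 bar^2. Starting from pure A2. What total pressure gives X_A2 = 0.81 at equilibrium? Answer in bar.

P = 3.92 bar

Take 1 mol A2 as basis and let X be its fractional conversion, so ξ = X.
At extent ξ: n_A2 = 1 − X; n_B2 = 3X.
n_T = Σnᵢ = 1 + 2X.
K_p = p_B2^3 / (p_A2) with p_i = (n_i/n_T)·P.
At X = 0.81: the mole-fraction product g(X) = Π y_i^ν_i = 11. Since K_p = g(X)·P^{2}, P = (K_p/g)^(1/2) = (169/11)^(1/2) = 3.92 bar.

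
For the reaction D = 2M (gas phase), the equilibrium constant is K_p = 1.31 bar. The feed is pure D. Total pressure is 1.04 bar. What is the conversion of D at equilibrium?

Basis: 1 mol D initially; let X = conversion of D. Extent ξ = X.
At extent ξ: n_D = 1 − X; n_M = 2X.
Summing: n_T = 1 + X.
With p_i = (n_i/n_T)P, K_p = p_M^2 / (p_D).
Setting this equal to 1.31 bar and taking the physical root (0 < X < 1) gives X = 0.489.

X = 0.489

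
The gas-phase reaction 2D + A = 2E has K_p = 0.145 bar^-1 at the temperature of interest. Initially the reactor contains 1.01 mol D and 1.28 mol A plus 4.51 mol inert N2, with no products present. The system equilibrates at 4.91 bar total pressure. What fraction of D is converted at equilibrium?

X = 0.259

Basis: 1.01 mol D initially; let X = conversion of D. Extent ξ = 0.505X.
Moles: n_D = 1.01 − 1.01X; n_A = 1.28 − 0.505X; n_E = 1.01X; n_I = 4.51 (inert).
Total moles n_T = 6.8 − 0.505X.
Mole fractions y_i = n_i/n_T; K_p = p_E^2 / (p_D^2 p_A) with p_i = y_i·P.
Equating to 0.145 bar^-1 and solving on 0 < X < 1: X = 0.259.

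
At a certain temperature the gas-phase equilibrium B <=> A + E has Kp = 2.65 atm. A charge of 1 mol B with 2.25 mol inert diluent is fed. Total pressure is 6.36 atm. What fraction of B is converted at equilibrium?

X = 0.701

Take 1 mol B as basis and let X be its fractional conversion, so ξ = X.
Species balance: n_B = 1 − X; n_A = X; n_E = X; n_I = 2.25 (inert).
n_T = Σnᵢ = 3.25 + X.
With p_i = (n_i/n_T)P, Kp = p_A p_E / (p_B).
This yields a degree-2 equation in X; solving on (0,1), X = 0.701.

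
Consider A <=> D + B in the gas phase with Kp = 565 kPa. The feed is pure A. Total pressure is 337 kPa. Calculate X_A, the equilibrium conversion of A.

Let X = conversion of A (basis 1 mol A); extent of reaction ξ = X.
At extent ξ: n_A = 1 − X; n_D = X; n_B = X.
Summing: n_T = 1 + X.
y_i = n_i/n_T, p_i = y_i·P. Kp = p_D p_B / (p_A).
Setting this equal to 565 kPa and taking the physical root (0 < X < 1) gives X = 0.791.

X = 0.791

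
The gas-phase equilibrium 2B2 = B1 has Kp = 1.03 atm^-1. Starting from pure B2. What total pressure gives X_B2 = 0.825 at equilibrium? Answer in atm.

Take 1 mol B2 as basis and let X be its fractional conversion, so ξ = 0.5X.
Moles: n_B2 = 1 − X; n_B1 = 0.5X.
Summing: n_T = 1 − 0.5X.
Kp = p_B1 / (p_B2^2) with p_i = (n_i/n_T)·P.
At X = 0.825: the mole-fraction product g(X) = Π y_i^ν_i = 7.913. Since Kp = g(X)·P^{-1}, P = (g/Kp)^(1/1) = (7.913/1.03)^(1/1) = 7.68 atm.

P = 7.68 atm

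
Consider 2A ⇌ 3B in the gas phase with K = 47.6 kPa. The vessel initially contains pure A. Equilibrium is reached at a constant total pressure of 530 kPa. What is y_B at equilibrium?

Basis: 1 mol A initially; let X = conversion of A. Extent ξ = 0.5X.
Mole table: n_A = 1 − X; n_B = 1.5X.
Summing: n_T = 1 + 0.5X.
Mole fractions y_i = n_i/n_T; K = p_B^3 / (p_A^2) with p_i = y_i·P.
This yields a degree-3 equation in X; solving on (0,1), X = 0.255.
Then n_B = 0.383, n_T = 1.13, so y_B = 0.340.

y_B = 0.340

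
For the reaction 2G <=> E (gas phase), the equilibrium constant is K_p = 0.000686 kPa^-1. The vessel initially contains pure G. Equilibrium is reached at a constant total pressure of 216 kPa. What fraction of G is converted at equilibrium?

Basis: 1 mol G initially; let X = conversion of G. Extent ξ = 0.5X.
Species balance: n_G = 1 − X; n_E = 0.5X.
Summing: n_T = 1 − 0.5X.
Mole fractions y_i = n_i/n_T; K_p = p_E / (p_G^2) with p_i = y_i·P.
Equating to 0.000686 kPa^-1 and solving on 0 < X < 1: X = 0.208.

X = 0.208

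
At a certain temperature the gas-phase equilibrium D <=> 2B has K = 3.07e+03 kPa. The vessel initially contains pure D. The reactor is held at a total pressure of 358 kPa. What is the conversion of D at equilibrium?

Basis: 1 mol D initially; let X = conversion of D. Extent ξ = X.
Mole table: n_D = 1 − X; n_B = 2X.
Total moles n_T = 1 + X.
y_i = n_i/n_T, p_i = y_i·P. K = p_B^2 / (p_D).
Equating to 3.07e+03 kPa and solving on 0 < X < 1: X = 0.826.

X = 0.826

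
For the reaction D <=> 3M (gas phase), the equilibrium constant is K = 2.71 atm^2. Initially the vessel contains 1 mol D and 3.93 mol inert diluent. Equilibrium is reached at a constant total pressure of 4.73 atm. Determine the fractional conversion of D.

Take 1 mol D as basis and let X be its fractional conversion, so ξ = X.
Species balance: n_D = 1 − X; n_M = 3X; n_I = 3.93 (inert).
Summing: n_T = 4.93 + 2X.
Mole fractions y_i = n_i/n_T; K = p_M^3 / (p_D) with p_i = y_i·P.
Setting this equal to 2.71 atm^2 and taking the physical root (0 < X < 1) gives X = 0.439.

X = 0.439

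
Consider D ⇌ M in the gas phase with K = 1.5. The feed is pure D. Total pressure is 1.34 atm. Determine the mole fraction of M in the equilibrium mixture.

y_M = 0.600

Take 1 mol D as basis and let X be its fractional conversion, so ξ = X.
Mole table: n_D = 1 − X; n_M = X.
Total moles n_T = 1 (Δν = 0, constant).
Mole fractions y_i = n_i/n_T; K = p_M / (p_D) with p_i = y_i·P.
This yields a degree-1 equation in X; solving on (0,1), X = 0.600.
Then n_M = 0.6, n_T = 1, so y_M = 0.600.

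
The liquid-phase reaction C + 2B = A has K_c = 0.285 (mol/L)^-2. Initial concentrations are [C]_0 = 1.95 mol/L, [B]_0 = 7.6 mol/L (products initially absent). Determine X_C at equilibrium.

X = 0.842

Let X = conversion of C; extent ξ = 1.95·X mol/L.
Concentrations: [C] = 1.95 − 1.95X; [B] = 7.6 − 3.9X; [A] = 1.95X.
K_c = [A] / ([C] [B]^2).
Solving K_c = 0.285 for X ∈ (0,1): X = 0.842.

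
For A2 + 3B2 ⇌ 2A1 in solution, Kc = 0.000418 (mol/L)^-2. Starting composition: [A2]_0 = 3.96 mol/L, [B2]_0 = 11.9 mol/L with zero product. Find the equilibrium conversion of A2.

X = 0.152

Let X = conversion of A2; extent ξ = 3.96·X mol/L.
Concentrations: [A2] = 3.96 − 3.96X; [B2] = 11.9 − 11.9X; [A1] = 7.92X.
Kc = [A1]^2 / ([A2] [B2]^3).
Equating to 0.000418 (mol/L)^-2: the physical root is X = 0.152.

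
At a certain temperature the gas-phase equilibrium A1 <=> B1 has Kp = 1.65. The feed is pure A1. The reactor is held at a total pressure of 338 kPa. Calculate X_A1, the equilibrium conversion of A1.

Take 1 mol A1 as basis and let X be its fractional conversion, so ξ = X.
At extent ξ: n_A1 = 1 − X; n_B1 = X.
Total moles n_T = 1 (Δν = 0, constant).
y_i = n_i/n_T, p_i = y_i·P. Kp = p_B1 / (p_A1).
Setting this equal to 1.65 and taking the physical root (0 < X < 1) gives X = 0.623.

X = 0.623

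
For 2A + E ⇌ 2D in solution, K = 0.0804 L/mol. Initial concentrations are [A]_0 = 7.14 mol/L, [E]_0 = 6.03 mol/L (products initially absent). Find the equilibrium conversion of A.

X = 0.380

Let X = conversion of A; extent ξ = 7.14X/2 mol/L.
Concentrations: [A] = 7.14 − 7.14X; [E] = 6.03 − 3.57X; [D] = 7.14X.
K = [D]^2 / ([A]^2 [E]).
Equating to 0.0804 L/mol: the physical root is X = 0.380.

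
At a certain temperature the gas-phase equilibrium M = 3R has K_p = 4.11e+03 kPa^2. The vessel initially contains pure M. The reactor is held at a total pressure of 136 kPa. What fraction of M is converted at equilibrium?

X = 0.239

Let X = conversion of M (basis 1 mol M); extent of reaction ξ = X.
At extent ξ: n_M = 1 − X; n_R = 3X.
Total moles n_T = 1 + 2X.
Mole fractions y_i = n_i/n_T; K_p = p_R^3 / (p_M) with p_i = y_i·P.
This yields a degree-3 equation in X; solving on (0,1), X = 0.239.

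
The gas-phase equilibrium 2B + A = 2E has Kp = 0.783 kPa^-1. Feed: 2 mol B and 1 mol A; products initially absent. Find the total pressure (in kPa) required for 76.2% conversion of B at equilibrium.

P = 123 kPa

Let X = conversion of B (basis 2 mol B); extent of reaction ξ = X.
Mole table: n_B = 2 − 2X; n_A = 1 − X; n_E = 2X.
Summing: n_T = 3 − X.
Kp = p_E^2 / (p_B^2 p_A) with p_i = (n_i/n_T)·P.
At X = 0.762: the mole-fraction product g(X) = Π y_i^ν_i = 96.39. Since Kp = g(X)·P^{-1}, P = (g/Kp)^(1/1) = (96.39/0.783)^(1/1) = 123 kPa.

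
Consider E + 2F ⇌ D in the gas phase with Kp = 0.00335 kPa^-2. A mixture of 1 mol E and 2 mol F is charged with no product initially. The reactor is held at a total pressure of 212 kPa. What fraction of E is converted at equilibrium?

Take 1 mol E as basis and let X be its fractional conversion, so ξ = X.
Mole table: n_E = 1 − X; n_F = 2 − 2X; n_D = X.
Summing: n_T = 3 − 2X.
y_i = n_i/n_T, p_i = y_i·P. Kp = p_D / (p_E p_F^2).
Equating to 0.00335 kPa^-2 and solving on 0 < X < 1: X = 0.868.

X = 0.868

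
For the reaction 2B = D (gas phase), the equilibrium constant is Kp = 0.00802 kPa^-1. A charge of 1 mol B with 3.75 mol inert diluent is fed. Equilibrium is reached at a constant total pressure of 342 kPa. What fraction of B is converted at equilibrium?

X = 0.414

Basis: 1 mol B initially; let X = conversion of B. Extent ξ = 0.5X.
Moles: n_B = 1 − X; n_D = 0.5X; n_I = 3.75 (inert).
Total moles n_T = 4.75 − 0.5X.
Mole fractions y_i = n_i/n_T; Kp = p_D / (p_B^2) with p_i = y_i·P.
Substituting and setting equal to 0.00802 kPa^-1 gives a polynomial in X; the root in (0,1) is X = 0.414.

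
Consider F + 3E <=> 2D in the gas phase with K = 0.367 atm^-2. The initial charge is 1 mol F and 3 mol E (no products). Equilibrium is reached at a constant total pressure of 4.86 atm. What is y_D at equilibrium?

Basis: 1 mol F initially; let X = conversion of F. Extent ξ = X.
Moles: n_F = 1 − X; n_E = 3 − 3X; n_D = 2X.
Summing: n_T = 4 − 2X.
With p_i = (n_i/n_T)P, K = p_D^2 / (p_F p_E^3).
Setting this equal to 0.367 atm^-2 and taking the physical root (0 < X < 1) gives X = 0.545.
Then n_D = 1.09, n_T = 2.91, so y_D = 0.374.

y_D = 0.374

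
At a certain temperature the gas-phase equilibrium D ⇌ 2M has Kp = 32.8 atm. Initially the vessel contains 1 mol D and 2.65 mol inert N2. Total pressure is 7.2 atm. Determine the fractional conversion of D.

X = 0.857

Let X = conversion of D (basis 1 mol D); extent of reaction ξ = X.
At extent ξ: n_D = 1 − X; n_M = 2X; n_I = 2.65 (inert).
n_T = Σnᵢ = 3.65 + X.
Mole fractions y_i = n_i/n_T; Kp = p_M^2 / (p_D) with p_i = y_i·P.
Substituting and setting equal to 32.8 atm gives a polynomial in X; the root in (0,1) is X = 0.857.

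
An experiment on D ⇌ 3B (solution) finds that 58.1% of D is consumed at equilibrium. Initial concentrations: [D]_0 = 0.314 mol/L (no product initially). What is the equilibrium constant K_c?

Let X = conversion of D.
Concentrations: [D] = 0.314 − 0.314X; [B] = 0.942X.
At X = 0.581: [D] = 0.132, [B] = 0.547.
K_c = [B]^3 / ([D]) = 1.25 (mol/L)^2.

K_c = 1.25 (mol/L)^2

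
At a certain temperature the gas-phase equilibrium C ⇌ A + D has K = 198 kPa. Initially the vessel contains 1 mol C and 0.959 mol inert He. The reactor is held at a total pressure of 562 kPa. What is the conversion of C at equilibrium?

Let X = conversion of C (basis 1 mol C); extent of reaction ξ = X.
Moles: n_C = 1 − X; n_A = X; n_D = X; n_I = 0.959 (inert).
Total moles n_T = 1.96 + X.
y_i = n_i/n_T, p_i = y_i·P. K = p_A p_D / (p_C).
Substituting and setting equal to 198 kPa gives a polynomial in X; the root in (0,1) is X = 0.600.

X = 0.600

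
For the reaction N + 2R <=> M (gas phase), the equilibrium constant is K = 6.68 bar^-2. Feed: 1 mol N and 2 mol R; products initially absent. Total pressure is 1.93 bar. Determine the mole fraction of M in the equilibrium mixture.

Take 1 mol N as basis and let X be its fractional conversion, so ξ = X.
At extent ξ: n_N = 1 − X; n_R = 2 − 2X; n_M = X.
n_T = Σnᵢ = 3 − 2X.
y_i = n_i/n_T, p_i = y_i·P. K = p_M / (p_N p_R^2).
This yields a degree-3 equation in X; solving on (0,1), X = 0.742.
Then n_M = 0.742, n_T = 1.52, so y_M = 0.490.

y_M = 0.490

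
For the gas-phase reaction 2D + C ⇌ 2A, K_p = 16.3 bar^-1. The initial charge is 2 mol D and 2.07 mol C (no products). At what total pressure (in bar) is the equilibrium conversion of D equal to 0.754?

Basis: 2 mol D initially; let X = conversion of D. Extent ξ = X.
Mole table: n_D = 2 − 2X; n_C = 2.07 − X; n_A = 2X.
Total moles n_T = 4.07 − X.
K_p = p_A^2 / (p_D^2 p_C) with p_i = (n_i/n_T)·P.
At X = 0.754: the mole-fraction product g(X) = Π y_i^ν_i = 23.67. Since K_p = g(X)·P^{-1}, P = (g/K_p)^(1/1) = (23.67/16.3)^(1/1) = 1.45 bar.

P = 1.45 bar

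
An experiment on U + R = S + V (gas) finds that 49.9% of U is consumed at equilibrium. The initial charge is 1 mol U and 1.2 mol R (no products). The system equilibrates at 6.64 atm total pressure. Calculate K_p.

K_p = 0.709

Let X = conversion of U (basis 1 mol U); extent of reaction ξ = X.
Species balance: n_U = 1 − X; n_R = 1.2 − X; n_S = X; n_V = X.
n_T stays at 2.2 (no change in mole number).
At X = 0.499: n_U = 0.501, n_R = 0.701, n_S = 0.499, n_V = 0.499, n_T = 2.2.
p_i = (n_i/n_T)·P. K_p = p_S p_V / (p_U p_R) = 0.709.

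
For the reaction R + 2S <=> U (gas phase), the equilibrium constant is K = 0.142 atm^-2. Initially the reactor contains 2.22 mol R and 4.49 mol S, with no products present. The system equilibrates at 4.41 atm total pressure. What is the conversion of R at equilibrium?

X = 0.440

Take 2.22 mol R as basis and let X be its fractional conversion, so ξ = 2.22X.
Mole table: n_R = 2.22 − 2.22X; n_S = 4.49 − 4.44X; n_U = 2.22X.
Summing: n_T = 6.71 − 4.44X.
y_i = n_i/n_T, p_i = y_i·P. K = p_U / (p_R p_S^2).
This yields a degree-3 equation in X; solving on (0,1), X = 0.440.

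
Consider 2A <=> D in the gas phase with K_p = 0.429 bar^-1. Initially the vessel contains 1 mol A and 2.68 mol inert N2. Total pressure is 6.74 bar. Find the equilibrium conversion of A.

X = 0.471

Take 1 mol A as basis and let X be its fractional conversion, so ξ = 0.5X.
Moles: n_A = 1 − X; n_D = 0.5X; n_I = 2.68 (inert).
Summing: n_T = 3.68 − 0.5X.
With p_i = (n_i/n_T)P, K_p = p_D / (p_A^2).
Substituting and setting equal to 0.429 bar^-1 gives a polynomial in X; the root in (0,1) is X = 0.471.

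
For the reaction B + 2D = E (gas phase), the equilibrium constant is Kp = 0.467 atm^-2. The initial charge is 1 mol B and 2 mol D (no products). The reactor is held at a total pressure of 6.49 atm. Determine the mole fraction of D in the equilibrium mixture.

y_D = 0.360

Basis: 1 mol B initially; let X = conversion of B. Extent ξ = X.
Species balance: n_B = 1 − X; n_D = 2 − 2X; n_E = X.
n_T = Σnᵢ = 3 − 2X.
With p_i = (n_i/n_T)P, Kp = p_E / (p_B p_D^2).
Substituting and setting equal to 0.467 atm^-2 gives a polynomial in X; the root in (0,1) is X = 0.718.
Then n_D = 0.563, n_T = 1.56, so y_D = 0.360.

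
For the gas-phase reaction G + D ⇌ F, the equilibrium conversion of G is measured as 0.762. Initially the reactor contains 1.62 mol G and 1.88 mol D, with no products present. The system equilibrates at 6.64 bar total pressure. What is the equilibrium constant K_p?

K_p = 1.69 bar^-1

Basis: 1.62 mol G initially; let X = conversion of G. Extent ξ = 1.62X.
Species balance: n_G = 1.62 − 1.62X; n_D = 1.88 − 1.62X; n_F = 1.62X.
Summing: n_T = 3.5 − 1.62X.
At X = 0.762: n_G = 0.386, n_D = 0.646, n_F = 1.23, n_T = 2.27.
p_i = (n_i/n_T)·P. K_p = p_F / (p_G p_D) = 1.69 bar^-1.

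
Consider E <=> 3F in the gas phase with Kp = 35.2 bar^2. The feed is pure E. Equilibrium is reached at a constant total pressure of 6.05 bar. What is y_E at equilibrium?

Let X = conversion of E (basis 1 mol E); extent of reaction ξ = X.
Mole table: n_E = 1 − X; n_F = 3X.
Total moles n_T = 1 + 2X.
With p_i = (n_i/n_T)P, Kp = p_F^3 / (p_E).
This yields a degree-3 equation in X; solving on (0,1), X = 0.411.
Then n_E = 0.589, n_T = 1.82, so y_E = 0.323.

y_E = 0.323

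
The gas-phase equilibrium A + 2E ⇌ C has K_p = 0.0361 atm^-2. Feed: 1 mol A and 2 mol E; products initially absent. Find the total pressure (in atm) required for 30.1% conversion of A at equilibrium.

Basis: 1 mol A initially; let X = conversion of A. Extent ξ = X.
Species balance: n_A = 1 − X; n_E = 2 − 2X; n_C = X.
Summing: n_T = 3 − 2X.
K_p = p_C / (p_A p_E^2) with p_i = (n_i/n_T)·P.
At X = 0.301: the mole-fraction product g(X) = Π y_i^ν_i = 1.267. Since K_p = g(X)·P^{-2}, P = (g/K_p)^(1/2) = (1.267/0.0361)^(1/2) = 5.92 atm.

P = 5.92 atm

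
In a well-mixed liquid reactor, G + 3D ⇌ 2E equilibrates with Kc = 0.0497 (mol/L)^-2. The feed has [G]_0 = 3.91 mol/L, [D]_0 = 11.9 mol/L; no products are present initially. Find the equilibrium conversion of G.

Let X = conversion of G; extent ξ = 3.91·X mol/L.
Concentrations: [G] = 3.91 − 3.91X; [D] = 11.9 − 11.7X; [E] = 7.82X.
Kc = [E]^2 / ([G] [D]^3).
This equals 0.0497 at X = 0.528 (the root in 0 < X < 1).

X = 0.528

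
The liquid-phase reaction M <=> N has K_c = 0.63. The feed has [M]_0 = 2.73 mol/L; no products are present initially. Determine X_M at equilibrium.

Let X = conversion of M; extent ξ = 2.73·X mol/L.
Concentrations: [M] = 2.73 − 2.73X; [N] = 2.73X.
K_c = [N] / ([M]).
Setting equal to 0.63 and solving for X on (0,1) gives X = 0.387.

X = 0.387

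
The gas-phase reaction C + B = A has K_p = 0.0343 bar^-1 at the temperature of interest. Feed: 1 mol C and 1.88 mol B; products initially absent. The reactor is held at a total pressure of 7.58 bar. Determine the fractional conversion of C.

X = 0.142

Let X = conversion of C (basis 1 mol C); extent of reaction ξ = X.
Moles: n_C = 1 − X; n_B = 1.88 − X; n_A = X.
Summing: n_T = 2.88 − X.
With p_i = (n_i/n_T)P, K_p = p_A / (p_C p_B).
This yields a degree-2 equation in X; solving on (0,1), X = 0.142.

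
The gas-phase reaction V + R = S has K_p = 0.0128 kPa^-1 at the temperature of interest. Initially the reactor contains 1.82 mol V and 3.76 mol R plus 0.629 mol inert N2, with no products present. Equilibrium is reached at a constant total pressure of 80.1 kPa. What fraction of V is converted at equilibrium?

Basis: 1.82 mol V initially; let X = conversion of V. Extent ξ = 1.82X.
Species balance: n_V = 1.82 − 1.82X; n_R = 3.76 − 1.82X; n_S = 1.82X; n_I = 0.629 (inert).
Summing: n_T = 6.21 − 1.82X.
Mole fractions y_i = n_i/n_T; K_p = p_S / (p_V p_R) with p_i = y_i·P.
Equating to 0.0128 kPa^-1 and solving on 0 < X < 1: X = 0.364.

X = 0.364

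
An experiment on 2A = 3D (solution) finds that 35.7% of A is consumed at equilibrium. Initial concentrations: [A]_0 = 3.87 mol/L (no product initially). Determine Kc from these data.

Let X = conversion of A.
Concentrations: [A] = 3.87 − 3.87X; [D] = 5.8X.
At X = 0.357: [A] = 2.49, [D] = 2.07.
Kc = [D]^3 / ([A]^2) = 1.44 mol/L.

Kc = 1.44 mol/L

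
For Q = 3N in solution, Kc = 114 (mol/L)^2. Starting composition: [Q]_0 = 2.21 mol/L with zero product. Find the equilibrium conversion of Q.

X = 0.663

Let X = conversion of Q; extent ξ = 2.21·X mol/L.
Concentrations: [Q] = 2.21 − 2.21X; [N] = 6.63X.
Kc = [N]^3 / ([Q]).
Equating to 114 (mol/L)^2: the physical root is X = 0.663.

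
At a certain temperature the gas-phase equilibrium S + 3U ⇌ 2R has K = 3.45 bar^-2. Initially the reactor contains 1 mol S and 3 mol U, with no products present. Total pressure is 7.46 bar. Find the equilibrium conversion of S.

X = 0.771

Basis: 1 mol S initially; let X = conversion of S. Extent ξ = X.
Mole table: n_S = 1 − X; n_U = 3 − 3X; n_R = 2X.
Total moles n_T = 4 − 2X.
y_i = n_i/n_T, p_i = y_i·P. K = p_R^2 / (p_S p_U^3).
This yields a degree-4 equation in X; solving on (0,1), X = 0.771.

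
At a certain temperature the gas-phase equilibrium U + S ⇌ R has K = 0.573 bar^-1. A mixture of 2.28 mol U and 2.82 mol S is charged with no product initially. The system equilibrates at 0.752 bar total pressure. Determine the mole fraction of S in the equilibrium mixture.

Let X = conversion of U (basis 2.28 mol U); extent of reaction ξ = 2.28X.
At extent ξ: n_U = 2.28 − 2.28X; n_S = 2.82 − 2.28X; n_R = 2.28X.
Summing: n_T = 5.1 − 2.28X.
With p_i = (n_i/n_T)P, K = p_R / (p_U p_S).
This yields a degree-2 equation in X; solving on (0,1), X = 0.181.
Then n_S = 2.41, n_T = 4.69, so y_S = 0.514.

y_S = 0.514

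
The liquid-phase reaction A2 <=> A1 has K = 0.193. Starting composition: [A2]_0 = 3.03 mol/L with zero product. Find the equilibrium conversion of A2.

Let X = conversion of A2; extent ξ = 3.03·X mol/L.
Concentrations: [A2] = 3.03 − 3.03X; [A1] = 3.03X.
K = [A1] / ([A2]).
Solving K = 0.193 for X ∈ (0,1): X = 0.162.

X = 0.162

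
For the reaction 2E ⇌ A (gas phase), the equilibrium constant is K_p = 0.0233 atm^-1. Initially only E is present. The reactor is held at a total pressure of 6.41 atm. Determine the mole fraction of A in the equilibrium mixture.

Let X = conversion of E (basis 1 mol E); extent of reaction ξ = 0.5X.
Species balance: n_E = 1 − X; n_A = 0.5X.
Summing: n_T = 1 − 0.5X.
y_i = n_i/n_T, p_i = y_i·P. K_p = p_A / (p_E^2).
Setting this equal to 0.0233 atm^-1 and taking the physical root (0 < X < 1) gives X = 0.209.
Then n_A = 0.104, n_T = 0.896, so y_A = 0.117.

y_A = 0.117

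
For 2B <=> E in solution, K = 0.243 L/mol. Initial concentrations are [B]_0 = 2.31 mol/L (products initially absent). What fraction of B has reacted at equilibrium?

X = 0.402

Let X = conversion of B; extent ξ = 2.31X/2 mol/L.
Concentrations: [B] = 2.31 − 2.31X; [E] = 1.16X.
K = [E] / ([B]^2).
Equating to 0.243 L/mol: the physical root is X = 0.402.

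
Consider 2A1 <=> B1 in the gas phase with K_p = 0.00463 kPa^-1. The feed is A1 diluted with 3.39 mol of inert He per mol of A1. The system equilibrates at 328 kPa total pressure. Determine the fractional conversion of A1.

Take 1 mol A1 as basis and let X be its fractional conversion, so ξ = 0.5X.
Moles: n_A1 = 1 − X; n_B1 = 0.5X; n_I = 3.39 (inert).
Total moles n_T = 4.39 − 0.5X.
With p_i = (n_i/n_T)P, K_p = p_B1 / (p_A1^2).
Substituting and setting equal to 0.00463 kPa^-1 gives a polynomial in X; the root in (0,1) is X = 0.326.

X = 0.326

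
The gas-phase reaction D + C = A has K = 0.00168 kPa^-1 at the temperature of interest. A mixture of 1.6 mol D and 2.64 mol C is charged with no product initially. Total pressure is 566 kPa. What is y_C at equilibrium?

Let X = conversion of D (basis 1.6 mol D); extent of reaction ξ = 1.6X.
Mole table: n_D = 1.6 − 1.6X; n_C = 2.64 − 1.6X; n_A = 1.6X.
n_T = Σnᵢ = 4.24 − 1.6X.
With p_i = (n_i/n_T)P, K = p_A / (p_D p_C).
Setting this equal to 0.00168 kPa^-1 and taking the physical root (0 < X < 1) gives X = 0.350.
Then n_C = 2.08, n_T = 3.68, so y_C = 0.565.

y_C = 0.565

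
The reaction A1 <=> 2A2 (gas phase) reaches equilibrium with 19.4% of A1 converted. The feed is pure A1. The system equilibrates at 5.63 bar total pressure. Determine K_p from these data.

K_p = 0.881 bar

Let X = conversion of A1 (basis 1 mol A1); extent of reaction ξ = X.
Moles: n_A1 = 1 − X; n_A2 = 2X.
n_T = Σnᵢ = 1 + X.
At X = 0.194: n_A1 = 0.806, n_A2 = 0.388, n_T = 1.19.
p_i = (n_i/n_T)·P. K_p = p_A2^2 / (p_A1) = 0.881 bar.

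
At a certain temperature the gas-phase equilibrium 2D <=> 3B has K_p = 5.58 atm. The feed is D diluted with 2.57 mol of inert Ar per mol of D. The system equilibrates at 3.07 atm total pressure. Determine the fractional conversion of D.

Basis: 1 mol D initially; let X = conversion of D. Extent ξ = 0.5X.
Moles: n_D = 1 − X; n_B = 1.5X; n_I = 2.57 (inert).
Summing: n_T = 3.57 + 0.5X.
y_i = n_i/n_T, p_i = y_i·P. K_p = p_B^3 / (p_D^2).
This yields a degree-3 equation in X; solving on (0,1), X = 0.643.

X = 0.643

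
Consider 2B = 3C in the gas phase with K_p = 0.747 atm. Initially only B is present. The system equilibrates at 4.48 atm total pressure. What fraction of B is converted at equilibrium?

X = 0.302

Let X = conversion of B (basis 1 mol B); extent of reaction ξ = 0.5X.
At extent ξ: n_B = 1 − X; n_C = 1.5X.
Summing: n_T = 1 + 0.5X.
With p_i = (n_i/n_T)P, K_p = p_C^3 / (p_B^2).
Substituting and setting equal to 0.747 atm gives a polynomial in X; the root in (0,1) is X = 0.302.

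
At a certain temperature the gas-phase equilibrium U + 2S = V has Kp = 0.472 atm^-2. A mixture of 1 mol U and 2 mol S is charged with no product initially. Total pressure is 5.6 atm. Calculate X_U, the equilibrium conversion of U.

Basis: 1 mol U initially; let X = conversion of U. Extent ξ = X.
Species balance: n_U = 1 − X; n_S = 2 − 2X; n_V = X.
Summing: n_T = 3 − 2X.
Mole fractions y_i = n_i/n_T; Kp = p_V / (p_U p_S^2) with p_i = y_i·P.
Substituting and setting equal to 0.472 atm^-2 gives a polynomial in X; the root in (0,1) is X = 0.687.

X = 0.687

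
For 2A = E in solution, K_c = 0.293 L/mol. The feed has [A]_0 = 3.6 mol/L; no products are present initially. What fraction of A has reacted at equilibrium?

X = 0.509

Let X = conversion of A; extent ξ = 3.6X/2 mol/L.
Concentrations: [A] = 3.6 − 3.6X; [E] = 1.8X.
K_c = [E] / ([A]^2).
Setting equal to 0.293 and solving for X on (0,1) gives X = 0.509.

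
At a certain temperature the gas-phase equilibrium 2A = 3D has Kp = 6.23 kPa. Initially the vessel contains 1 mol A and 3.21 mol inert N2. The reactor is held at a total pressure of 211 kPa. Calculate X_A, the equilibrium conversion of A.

Let X = conversion of A (basis 1 mol A); extent of reaction ξ = 0.5X.
Moles: n_A = 1 − X; n_D = 1.5X; n_I = 3.21 (inert).
n_T = Σnᵢ = 4.21 + 0.5X.
y_i = n_i/n_T, p_i = y_i·P. Kp = p_D^3 / (p_A^2).
Substituting and setting equal to 6.23 kPa gives a polynomial in X; the root in (0,1) is X = 0.272.

X = 0.272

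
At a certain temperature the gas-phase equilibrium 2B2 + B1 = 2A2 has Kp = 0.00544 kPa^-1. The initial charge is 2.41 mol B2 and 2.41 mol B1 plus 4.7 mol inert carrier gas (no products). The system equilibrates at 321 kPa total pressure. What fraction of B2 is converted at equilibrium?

X = 0.380

Take 2.41 mol B2 as basis and let X be its fractional conversion, so ξ = 1.21X.
At extent ξ: n_B2 = 2.41 − 2.41X; n_B1 = 2.41 − 1.21X; n_A2 = 2.41X; n_I = 4.7 (inert).
n_T = Σnᵢ = 9.52 − 1.21X.
With p_i = (n_i/n_T)P, Kp = p_A2^2 / (p_B2^2 p_B1).
This yields a degree-3 equation in X; solving on (0,1), X = 0.380.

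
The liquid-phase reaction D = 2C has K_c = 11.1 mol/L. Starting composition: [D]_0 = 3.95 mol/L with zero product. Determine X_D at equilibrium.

Let X = conversion of D; extent ξ = 3.95·X mol/L.
Concentrations: [D] = 3.95 − 3.95X; [C] = 7.9X.
K_c = [C]^2 / ([D]).
This equals 11.1 at X = 0.558 (the root in 0 < X < 1).

X = 0.558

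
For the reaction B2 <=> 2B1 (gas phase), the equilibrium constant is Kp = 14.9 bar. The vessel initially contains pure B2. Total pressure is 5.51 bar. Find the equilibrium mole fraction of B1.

Let X = conversion of B2 (basis 1 mol B2); extent of reaction ξ = X.
Species balance: n_B2 = 1 − X; n_B1 = 2X.
n_T = Σnᵢ = 1 + X.
With p_i = (n_i/n_T)P, Kp = p_B1^2 / (p_B2).
Setting this equal to 14.9 bar and taking the physical root (0 < X < 1) gives X = 0.635.
Then n_B1 = 1.27, n_T = 1.64, so y_B1 = 0.777.

y_B1 = 0.777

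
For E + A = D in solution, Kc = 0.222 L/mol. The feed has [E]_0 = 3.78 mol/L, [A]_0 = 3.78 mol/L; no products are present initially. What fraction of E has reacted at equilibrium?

X = 0.352

Let X = conversion of E; extent ξ = 3.78·X mol/L.
Concentrations: [E] = 3.78 − 3.78X; [A] = 3.78 − 3.78X; [D] = 3.78X.
Kc = [D] / ([E] [A]).
Equating to 0.222 L/mol: the physical root is X = 0.352.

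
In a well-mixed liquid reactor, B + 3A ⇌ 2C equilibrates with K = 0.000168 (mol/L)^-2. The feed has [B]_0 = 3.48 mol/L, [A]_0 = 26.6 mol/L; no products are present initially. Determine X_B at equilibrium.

X = 0.321

Let X = conversion of B; extent ξ = 3.48·X mol/L.
Concentrations: [B] = 3.48 − 3.48X; [A] = 26.6 − 10.4X; [C] = 6.96X.
K = [C]^2 / ([B] [A]^3).
Equating to 0.000168 (mol/L)^-2: the physical root is X = 0.321.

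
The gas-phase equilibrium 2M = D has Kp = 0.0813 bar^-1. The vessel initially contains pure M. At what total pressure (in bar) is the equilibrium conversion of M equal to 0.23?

Let X = conversion of M (basis 1 mol M); extent of reaction ξ = 0.5X.
Moles: n_M = 1 − X; n_D = 0.5X.
Summing: n_T = 1 − 0.5X.
Kp = p_D / (p_M^2) with p_i = (n_i/n_T)·P.
At X = 0.23: the mole-fraction product g(X) = Π y_i^ν_i = 0.1717. Since Kp = g(X)·P^{-1}, P = (g/Kp)^(1/1) = (0.1717/0.0813)^(1/1) = 2.11 bar.

P = 2.11 bar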